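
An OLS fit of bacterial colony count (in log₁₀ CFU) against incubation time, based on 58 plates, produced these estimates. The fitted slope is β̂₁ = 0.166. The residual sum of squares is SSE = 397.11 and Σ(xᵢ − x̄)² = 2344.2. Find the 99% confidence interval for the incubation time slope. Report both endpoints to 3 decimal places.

MSE = SSE/(n − 2) = 397.11/56 = 7.09125.
SE(β̂₁) = √(MSE/Sₓₓ) = √(7.09125/2344.2) = 0.0550002.
df = n − 2 = 56.
t* = t_{0.005, 56} = 2.666512.
Margin = t* × SE = 2.666512 × 0.0550002 = 0.14666.
CI: 0.166 ± 0.14666 → (0.019, 0.313).
With 99% confidence, each one-unit increase in incubation time is associated with a change of between 0.019 and 0.313 log₁₀ CFU in bacterial colony count.

(0.019, 0.313)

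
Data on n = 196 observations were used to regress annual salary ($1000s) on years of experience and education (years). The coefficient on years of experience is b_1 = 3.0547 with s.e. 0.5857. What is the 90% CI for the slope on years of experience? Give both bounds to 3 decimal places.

df = n − k − 1 = 196 − 2 − 1 = 193.
t* = t_{0.05, 193} = 1.652787.
Margin = t* × SE = 1.652787 × 0.5857 = 0.96804.
CI: 3.0547 ± 0.96804 → (2.087, 4.023).
With 90% confidence, each one-unit increase in years of experience is associated with a change of between 2.087 and 4.023 $1000s in annual salary, holding the other predictors fixed.

(2.087, 4.023)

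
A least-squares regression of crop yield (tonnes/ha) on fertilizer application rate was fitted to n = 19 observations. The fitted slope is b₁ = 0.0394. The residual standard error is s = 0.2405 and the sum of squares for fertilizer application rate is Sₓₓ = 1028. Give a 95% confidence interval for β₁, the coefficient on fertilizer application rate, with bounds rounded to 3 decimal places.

SE(b₁) = s/√Sₓₓ = 0.2405/√1028 = 0.00750099.
df = n − 2 = 17.
t* = t_{0.025, 17} = 2.109816.
Margin = t* × SE = 2.109816 × 0.00750099 = 0.01583.
CI: 0.0394 ± 0.01583 → (0.024, 0.055).
With 95% confidence, each one-unit increase in fertilizer application rate is associated with a change of between 0.024 and 0.055 tonnes/ha in crop yield.

(0.024, 0.055)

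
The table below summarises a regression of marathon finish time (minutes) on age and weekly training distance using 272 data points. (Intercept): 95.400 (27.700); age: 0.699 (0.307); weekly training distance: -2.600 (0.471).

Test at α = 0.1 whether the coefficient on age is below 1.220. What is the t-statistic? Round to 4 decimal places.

Read off: b = 0.699, SE = 0.307 for age.
H₀: β₁ = 1.220 vs H₁: β₁ < 1.220.
t = (0.699 − 1.220) / 0.307 = -1.6971.
df = n − k − 1 = 272 − 2 − 1 = 269.
One-sided p ≈ 0.0454, which is < 0.1, so reject H₀.
There is evidence that the true slope on age is below 1.220 minutes per unit, holding the other predictors fixed.

t = -1.6971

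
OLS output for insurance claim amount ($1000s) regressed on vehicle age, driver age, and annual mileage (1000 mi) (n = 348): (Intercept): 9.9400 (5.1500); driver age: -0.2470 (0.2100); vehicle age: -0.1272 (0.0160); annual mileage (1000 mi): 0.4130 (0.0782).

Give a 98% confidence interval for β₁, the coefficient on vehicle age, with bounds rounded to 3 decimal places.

(-0.165, -0.090)

Read off: b = -0.1272, SE = 0.0160 for vehicle age.
df = n − k − 1 = 348 − 3 − 1 = 344.
t* = t_{0.01, 344} = 2.337237.
Margin = t* × SE = 2.337237 × 0.0160 = 0.03740.
CI: -0.1272 ± 0.03740 → (-0.165, -0.090).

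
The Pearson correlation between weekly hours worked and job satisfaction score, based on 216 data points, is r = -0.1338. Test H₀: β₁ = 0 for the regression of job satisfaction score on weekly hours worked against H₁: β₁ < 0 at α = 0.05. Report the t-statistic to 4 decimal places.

t = -1.9751

t = r·√(n − 2)/√(1 − r²) = -0.1338·√214/√0.982098 = -1.9751.
df = n − 2 = 214.
One-sided p ≈ 0.0248, which is < 0.05, so reject H₀.
There is evidence of a linear association between weekly hours worked and job satisfaction score.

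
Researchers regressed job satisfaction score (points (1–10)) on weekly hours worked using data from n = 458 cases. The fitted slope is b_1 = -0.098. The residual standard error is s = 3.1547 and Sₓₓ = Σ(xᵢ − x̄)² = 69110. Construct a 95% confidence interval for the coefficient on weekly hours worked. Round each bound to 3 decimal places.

SE(b_1) = s/√Sₓₓ = 3.1547/√69110 = 0.0120002.
df = n − 2 = 456.
t* = t_{0.025, 456} = 1.96518.
Margin = t* × SE = 1.96518 × 0.0120002 = 0.02358.
CI: -0.098 ± 0.02358 → (-0.122, -0.074).
With 95% confidence, each one-unit increase in weekly hours worked is associated with a change of between -0.122 and -0.074 points (1–10) in job satisfaction score.

(-0.122, -0.074)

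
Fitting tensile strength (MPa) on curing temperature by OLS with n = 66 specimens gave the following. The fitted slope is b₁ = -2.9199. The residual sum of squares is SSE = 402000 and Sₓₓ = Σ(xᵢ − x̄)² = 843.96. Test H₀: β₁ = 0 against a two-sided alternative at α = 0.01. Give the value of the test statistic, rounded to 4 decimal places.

t = -1.0703

MSE = SSE/(n − 2) = 402000/64 = 6281.25.
SE(b₁) = √(MSE/Sₓₓ) = √(6281.25/843.96) = 2.72811.
t = -2.9199 / 2.72811 = -1.0703.
df = n − 2 = 64.
Two-sided p ≈ 0.2885, which is ≥ 0.01, so fail to reject H₀.
The data do not give significant evidence of an association between curing temperature and tensile strength.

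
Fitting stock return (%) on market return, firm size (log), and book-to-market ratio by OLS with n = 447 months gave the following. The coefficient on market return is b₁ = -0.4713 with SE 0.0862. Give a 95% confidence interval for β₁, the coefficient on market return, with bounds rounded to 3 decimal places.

df = n − k − 1 = 447 − 3 − 1 = 443.
t* = t_{0.025, 443} = 1.965333.
Margin = t* × SE = 1.965333 × 0.0862 = 0.16941.
CI: -0.4713 ± 0.16941 → (-0.641, -0.302).
With 95% confidence, each one-unit increase in market return is associated with a change of between -0.641 and -0.302 % in stock return, holding the other predictors fixed.

(-0.641, -0.302)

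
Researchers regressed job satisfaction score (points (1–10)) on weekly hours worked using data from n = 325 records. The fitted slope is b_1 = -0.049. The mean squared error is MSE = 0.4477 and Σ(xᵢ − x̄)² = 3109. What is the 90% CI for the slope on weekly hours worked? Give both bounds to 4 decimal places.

SE(b_1) = √(MSE/Sₓₓ) = √(0.4477/3109) = 0.0120001.
df = n − 2 = 323.
t* = t_{0.05, 323} = 1.649585.
Margin = t* × SE = 1.649585 × 0.0120001 = 0.019795.
CI: -0.049 ± 0.019795 → (-0.0688, -0.0292).
With 90% confidence, each one-unit increase in weekly hours worked is associated with a change of between -0.0688 and -0.0292 points (1–10) in job satisfaction score.

(-0.0688, -0.0292)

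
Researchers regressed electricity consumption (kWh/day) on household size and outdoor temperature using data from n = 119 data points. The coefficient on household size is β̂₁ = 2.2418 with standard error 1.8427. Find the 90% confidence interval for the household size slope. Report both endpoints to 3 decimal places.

(-0.814, 5.297)

df = n − k − 1 = 119 − 2 − 1 = 116.
t* = t_{0.05, 116} = 1.658096.
Margin = t* × SE = 1.658096 × 1.8427 = 3.05537.
CI: 2.2418 ± 3.05537 → (-0.814, 5.297).
With 90% confidence, each one-unit increase in household size is associated with a change of between -0.814 and 5.297 kWh/day in electricity consumption, holding the other predictors fixed.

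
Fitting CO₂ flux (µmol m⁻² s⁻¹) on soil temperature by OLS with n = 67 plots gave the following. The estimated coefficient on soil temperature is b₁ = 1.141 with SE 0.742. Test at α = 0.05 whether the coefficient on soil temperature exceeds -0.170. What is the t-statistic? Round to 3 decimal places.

t = 1.767

H₀: β₁ = -0.170 vs H₁: β₁ > -0.170.
t = (b₁ − β₁⁰)/SE = (1.141 − (-0.170)) / 0.742 = 1.767.
df = n − 2 = 67 − 2 = 65.
One-sided p ≈ 0.0410, which is < 0.05, so reject H₀.
There is evidence that the true slope on soil temperature exceeds -0.170 µmol m⁻² s⁻¹ per unit.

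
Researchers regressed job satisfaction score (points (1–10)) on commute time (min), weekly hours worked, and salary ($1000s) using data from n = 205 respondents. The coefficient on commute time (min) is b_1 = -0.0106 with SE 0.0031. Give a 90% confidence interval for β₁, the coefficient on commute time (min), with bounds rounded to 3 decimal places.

(-0.016, -0.005)

df = n − k − 1 = 205 − 3 − 1 = 201.
t* = t_{0.05, 201} = 1.65247.
Margin = t* × SE = 1.65247 × 0.0031 = 0.00512.
CI: -0.0106 ± 0.00512 → (-0.016, -0.005).
With 90% confidence, each one-unit increase in commute time (min) is associated with a change of between -0.016 and -0.005 points (1–10) in job satisfaction score, holding the other predictors fixed.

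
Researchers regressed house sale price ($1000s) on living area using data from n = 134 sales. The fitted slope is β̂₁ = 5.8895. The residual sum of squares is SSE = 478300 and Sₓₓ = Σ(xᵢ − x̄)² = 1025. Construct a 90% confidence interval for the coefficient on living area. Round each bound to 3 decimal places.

MSE = SSE/(n − 2) = 478300/132 = 3623.48.
SE(β̂₁) = √(MSE/Sₓₓ) = √(3623.48/1025) = 1.88019.
df = n − 2 = 132.
t* = t_{0.05, 132} = 1.656479.
Margin = t* × SE = 1.656479 × 1.88019 = 3.11449.
CI: 5.8895 ± 3.11449 → (2.775, 9.004).
With 90% confidence, each one-unit increase in living area is associated with a change of between 2.775 and 9.004 $1000s in house sale price.

(2.775, 9.004)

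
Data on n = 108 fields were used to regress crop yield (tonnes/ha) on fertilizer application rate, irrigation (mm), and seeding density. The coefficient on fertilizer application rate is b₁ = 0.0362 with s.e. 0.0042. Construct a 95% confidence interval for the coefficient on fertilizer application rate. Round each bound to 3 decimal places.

df = n − k − 1 = 108 − 3 − 1 = 104.
t* = t_{0.025, 104} = 1.983038.
Margin = t* × SE = 1.983038 × 0.0042 = 0.00833.
CI: 0.0362 ± 0.00833 → (0.028, 0.045).
With 95% confidence, each one-unit increase in fertilizer application rate is associated with a change of between 0.028 and 0.045 tonnes/ha in crop yield, holding the other predictors fixed.

(0.028, 0.045)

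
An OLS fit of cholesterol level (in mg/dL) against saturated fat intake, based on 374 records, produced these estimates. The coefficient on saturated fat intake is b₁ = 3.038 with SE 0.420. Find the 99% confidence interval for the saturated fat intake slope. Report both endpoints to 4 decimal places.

(1.9506, 4.1254)

df = n − 2 = 374 − 2 = 372.
t* = t_{0.005, 372} = 2.58911.
Margin = t* × SE = 2.58911 × 0.420 = 1.087426.
CI: 3.038 ± 1.087426 → (1.9506, 4.1254).
With 99% confidence, each one-unit increase in saturated fat intake is associated with a change of between 1.9506 and 4.1254 mg/dL in cholesterol level.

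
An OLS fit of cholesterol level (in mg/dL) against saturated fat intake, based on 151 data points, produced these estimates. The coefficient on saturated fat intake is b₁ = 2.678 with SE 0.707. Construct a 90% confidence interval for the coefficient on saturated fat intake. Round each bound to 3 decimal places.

(1.508, 3.848)

df = n − 2 = 151 − 2 = 149.
t* = t_{0.05, 149} = 1.655145.
Margin = t* × SE = 1.655145 × 0.707 = 1.17019.
CI: 2.678 ± 1.17019 → (1.508, 3.848).
With 90% confidence, each one-unit increase in saturated fat intake is associated with a change of between 1.508 and 3.848 mg/dL in cholesterol level.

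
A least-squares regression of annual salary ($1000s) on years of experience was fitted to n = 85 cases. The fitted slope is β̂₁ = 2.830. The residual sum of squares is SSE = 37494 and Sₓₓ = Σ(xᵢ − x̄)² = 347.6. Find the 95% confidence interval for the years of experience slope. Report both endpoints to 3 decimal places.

(0.563, 5.097)

MSE = SSE/(n − 2) = 37494/83 = 451.735.
SE(β̂₁) = √(MSE/Sₓₓ) = √(451.735/347.6) = 1.13999.
df = n − 2 = 83.
t* = t_{0.025, 83} = 1.98896.
Margin = t* × SE = 1.98896 × 1.13999 = 2.26740.
CI: 2.830 ± 2.26740 → (0.563, 5.097).
With 95% confidence, each one-unit increase in years of experience is associated with a change of between 0.563 and 5.097 $1000s in annual salary.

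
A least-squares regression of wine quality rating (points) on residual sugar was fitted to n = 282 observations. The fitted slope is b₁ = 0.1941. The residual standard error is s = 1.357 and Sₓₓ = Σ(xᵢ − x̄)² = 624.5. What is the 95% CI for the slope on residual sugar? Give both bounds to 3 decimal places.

SE(b₁) = s/√Sₓₓ = 1.357/√624.5 = 0.0543017.
df = n − 2 = 280.
t* = t_{0.025, 280} = 1.968472.
Margin = t* × SE = 1.968472 × 0.0543017 = 0.10689.
CI: 0.1941 ± 0.10689 → (0.087, 0.301).
With 95% confidence, each one-unit increase in residual sugar is associated with a change of between 0.087 and 0.301 points in wine quality rating.

(0.087, 0.301)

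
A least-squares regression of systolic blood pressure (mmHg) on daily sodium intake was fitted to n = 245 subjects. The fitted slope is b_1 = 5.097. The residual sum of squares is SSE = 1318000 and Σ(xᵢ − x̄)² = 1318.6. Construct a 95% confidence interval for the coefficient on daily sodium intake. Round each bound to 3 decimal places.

MSE = SSE/(n − 2) = 1318000/243 = 5423.87.
SE(b_1) = √(MSE/Sₓₓ) = √(5423.87/1318.6) = 2.02814.
df = n − 2 = 243.
t* = t_{0.025, 243} = 1.969774.
Margin = t* × SE = 1.969774 × 2.02814 = 3.99498.
CI: 5.097 ± 3.99498 → (1.102, 9.092).
With 95% confidence, each one-unit increase in daily sodium intake is associated with a change of between 1.102 and 9.092 mmHg in systolic blood pressure.

(1.102, 9.092)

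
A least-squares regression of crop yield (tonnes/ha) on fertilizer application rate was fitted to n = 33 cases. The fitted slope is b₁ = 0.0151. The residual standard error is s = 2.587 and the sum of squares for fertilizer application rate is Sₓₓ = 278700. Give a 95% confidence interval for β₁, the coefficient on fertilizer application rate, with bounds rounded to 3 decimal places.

(0.005, 0.025)

SE(b₁) = s/√Sₓₓ = 2.587/√278700 = 0.00490036.
df = n − 2 = 31.
t* = t_{0.025, 31} = 2.039513.
Margin = t* × SE = 2.039513 × 0.00490036 = 0.00999.
CI: 0.0151 ± 0.00999 → (0.005, 0.025).
With 95% confidence, each one-unit increase in fertilizer application rate is associated with a change of between 0.005 and 0.025 tonnes/ha in crop yield.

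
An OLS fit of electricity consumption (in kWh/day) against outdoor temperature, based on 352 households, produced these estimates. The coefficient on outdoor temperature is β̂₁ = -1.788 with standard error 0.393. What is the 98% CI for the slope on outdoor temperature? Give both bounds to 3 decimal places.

df = n − 2 = 352 − 2 = 350.
t* = t_{0.01, 350} = 2.337049.
Margin = t* × SE = 2.337049 × 0.393 = 0.91846.
CI: -1.788 ± 0.91846 → (-2.706, -0.870).
With 98% confidence, each one-unit increase in outdoor temperature is associated with a change of between -2.706 and -0.870 kWh/day in electricity consumption.

(-2.706, -0.870)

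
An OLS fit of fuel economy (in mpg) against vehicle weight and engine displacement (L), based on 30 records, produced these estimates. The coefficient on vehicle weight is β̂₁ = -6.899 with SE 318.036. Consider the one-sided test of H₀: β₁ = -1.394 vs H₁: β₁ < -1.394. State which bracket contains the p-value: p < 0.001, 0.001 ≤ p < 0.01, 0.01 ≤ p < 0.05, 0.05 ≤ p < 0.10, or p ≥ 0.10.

p ≥ 0.10

t = (-6.899 − (-1.394)) / 318.036 = -0.017.
df = n − k − 1 = 30 − 2 − 1 = 27.
One-sided p = P(T_{27} < t) ≈ 0.4932.
So p ≥ 0.10.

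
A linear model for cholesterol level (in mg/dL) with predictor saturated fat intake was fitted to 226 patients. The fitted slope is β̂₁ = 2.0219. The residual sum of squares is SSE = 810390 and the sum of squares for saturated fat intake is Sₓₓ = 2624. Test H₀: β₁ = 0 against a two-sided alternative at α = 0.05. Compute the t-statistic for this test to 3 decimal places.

t = 1.722

MSE = SSE/(n − 2) = 810390/224 = 3617.81.
SE(β̂₁) = √(MSE/Sₓₓ) = √(3617.81/2624) = 1.1742.
t = 2.0219 / 1.1742 = 1.722.
df = n − 2 = 224.
Two-sided p ≈ 0.0865, which is ≥ 0.05, so fail to reject H₀.
The data do not give significant evidence of an association between saturated fat intake and cholesterol level.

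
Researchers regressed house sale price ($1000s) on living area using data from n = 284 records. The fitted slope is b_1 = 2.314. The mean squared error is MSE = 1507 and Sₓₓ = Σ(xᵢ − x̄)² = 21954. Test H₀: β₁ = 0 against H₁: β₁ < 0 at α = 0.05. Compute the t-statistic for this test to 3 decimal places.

t = 8.832

SE(b_1) = √(MSE/Sₓₓ) = √(1507/21954) = 0.261999.
t = 2.314 / 0.261999 = 8.832.
df = n − 2 = 282.
One-sided p ≈ 1.0000, which is ≥ 0.05, so fail to reject H₀.
The data do not give significant evidence that the true slope on living area is negative.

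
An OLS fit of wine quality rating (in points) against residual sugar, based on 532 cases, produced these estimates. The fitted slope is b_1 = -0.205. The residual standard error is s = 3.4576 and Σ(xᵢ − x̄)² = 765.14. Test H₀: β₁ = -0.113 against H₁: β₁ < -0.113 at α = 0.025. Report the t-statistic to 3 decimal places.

t = -0.736

SE(b_1) = s/√Sₓₓ = 3.4576/√765.14 = 0.124998.
t = (-0.205 − (-0.113)) / 0.124998 = -0.736.
df = n − 2 = 530.
One-sided p ≈ 0.2310, which is ≥ 0.025, so fail to reject H₀.
The data do not give significant evidence that the true slope on residual sugar is below -0.113 points per unit.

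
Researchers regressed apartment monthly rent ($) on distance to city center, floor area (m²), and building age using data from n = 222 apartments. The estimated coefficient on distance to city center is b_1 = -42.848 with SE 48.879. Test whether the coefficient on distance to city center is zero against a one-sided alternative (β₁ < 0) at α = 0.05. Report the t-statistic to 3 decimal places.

H₀: β₁ = 0 vs H₁: β₁ < 0.
t = (b_1 − β₁⁰)/SE = -42.848 / 48.879 = -0.877.
df = n − k − 1 = 222 − 3 − 1 = 218.
One-sided p ≈ 0.1908, which is ≥ 0.05, so fail to reject H₀.
The data do not give significant evidence that the true slope on distance to city center is negative, holding the other predictors fixed.

t = -0.877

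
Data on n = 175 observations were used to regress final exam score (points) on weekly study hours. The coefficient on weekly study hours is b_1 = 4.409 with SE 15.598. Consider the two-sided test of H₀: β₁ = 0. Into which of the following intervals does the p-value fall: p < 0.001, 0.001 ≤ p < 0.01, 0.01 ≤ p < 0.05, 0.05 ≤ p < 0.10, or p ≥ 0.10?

p ≥ 0.10

t = 4.409 / 15.598 = 0.283.
df = n − 2 = 175 − 2 = 173.
Two-sided p = 2·P(T_{173} > |t|) ≈ 0.7778.
So p ≥ 0.10.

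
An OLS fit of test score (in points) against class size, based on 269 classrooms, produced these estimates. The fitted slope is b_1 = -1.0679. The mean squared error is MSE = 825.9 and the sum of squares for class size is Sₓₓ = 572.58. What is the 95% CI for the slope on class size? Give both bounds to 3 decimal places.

SE(b_1) = √(MSE/Sₓₓ) = √(825.9/572.58) = 1.20101.
df = n − 2 = 267.
t* = t_{0.025, 267} = 1.968889.
Margin = t* × SE = 1.968889 × 1.20101 = 2.36465.
CI: -1.0679 ± 2.36465 → (-3.433, 1.297).
With 95% confidence, each one-unit increase in class size is associated with a change of between -3.433 and 1.297 points in test score.

(-3.433, 1.297)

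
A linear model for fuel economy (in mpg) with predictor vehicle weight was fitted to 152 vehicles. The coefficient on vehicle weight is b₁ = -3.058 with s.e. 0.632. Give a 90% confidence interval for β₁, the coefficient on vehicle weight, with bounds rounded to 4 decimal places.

df = n − 2 = 152 − 2 = 150.
t* = t_{0.05, 150} = 1.655076.
Margin = t* × SE = 1.655076 × 0.632 = 1.046008.
CI: -3.058 ± 1.046008 → (-4.1040, -2.0120).
With 90% confidence, each one-unit increase in vehicle weight is associated with a change of between -4.1040 and -2.0120 mpg in fuel economy.

(-4.1040, -2.0120)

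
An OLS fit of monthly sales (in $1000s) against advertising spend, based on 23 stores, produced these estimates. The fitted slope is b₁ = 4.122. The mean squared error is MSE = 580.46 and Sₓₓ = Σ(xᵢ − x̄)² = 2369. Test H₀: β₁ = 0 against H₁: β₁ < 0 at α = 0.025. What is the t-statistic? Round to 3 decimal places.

t = 8.327

SE(b₁) = √(MSE/Sₓₓ) = √(580.46/2369) = 0.494998.
t = 4.122 / 0.494998 = 8.327.
df = n − 2 = 21.
One-sided p ≈ 1.0000, which is ≥ 0.025, so fail to reject H₀.
The data do not give significant evidence that the true slope on advertising spend is negative.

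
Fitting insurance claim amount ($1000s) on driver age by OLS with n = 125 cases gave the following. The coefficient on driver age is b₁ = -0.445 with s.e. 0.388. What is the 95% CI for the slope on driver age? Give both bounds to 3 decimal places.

(-1.213, 0.323)

df = n − 2 = 125 − 2 = 123.
t* = t_{0.025, 123} = 1.979439.
Margin = t* × SE = 1.979439 × 0.388 = 0.76802.
CI: -0.445 ± 0.76802 → (-1.213, 0.323).
With 95% confidence, each one-unit increase in driver age is associated with a change of between -1.213 and 0.323 $1000s in insurance claim amount.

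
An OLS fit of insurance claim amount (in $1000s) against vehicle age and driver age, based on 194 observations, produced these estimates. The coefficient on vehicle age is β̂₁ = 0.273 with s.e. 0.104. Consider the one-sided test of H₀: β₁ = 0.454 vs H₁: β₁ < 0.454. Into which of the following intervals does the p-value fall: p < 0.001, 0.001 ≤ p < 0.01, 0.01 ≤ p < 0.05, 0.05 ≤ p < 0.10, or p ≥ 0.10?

0.01 ≤ p < 0.05

t = (0.273 − 0.454) / 0.104 = -1.740.
df = n − k − 1 = 194 − 2 − 1 = 191.
One-sided p = P(T_{191} < t) ≈ 0.0417.
So 0.01 ≤ p < 0.05.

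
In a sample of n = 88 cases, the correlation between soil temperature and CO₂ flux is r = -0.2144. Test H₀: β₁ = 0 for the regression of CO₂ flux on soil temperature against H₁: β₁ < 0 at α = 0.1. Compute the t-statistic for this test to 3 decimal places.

t = r·√(n − 2)/√(1 − r²) = -0.2144·√86/√0.954033 = -2.036.
df = n − 2 = 86.
One-sided p ≈ 0.0224, which is < 0.1, so reject H₀.
There is evidence of a linear association between soil temperature and CO₂ flux.

t = -2.036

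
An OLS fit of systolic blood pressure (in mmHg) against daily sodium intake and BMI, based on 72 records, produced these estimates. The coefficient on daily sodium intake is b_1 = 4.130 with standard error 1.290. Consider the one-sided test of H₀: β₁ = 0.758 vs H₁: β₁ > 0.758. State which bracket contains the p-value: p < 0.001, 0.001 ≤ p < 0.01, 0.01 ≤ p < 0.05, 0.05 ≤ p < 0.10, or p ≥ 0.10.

0.001 ≤ p < 0.01

t = (4.130 − 0.758) / 1.290 = 2.614.
df = n − k − 1 = 72 − 2 − 1 = 69.
One-sided p = P(T_{69} > t) ≈ 0.0055.
So 0.001 ≤ p < 0.01.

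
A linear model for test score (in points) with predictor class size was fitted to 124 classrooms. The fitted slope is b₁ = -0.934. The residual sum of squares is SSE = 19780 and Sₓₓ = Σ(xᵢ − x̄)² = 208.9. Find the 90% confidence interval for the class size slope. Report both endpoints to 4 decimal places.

(-2.3942, 0.5262)

MSE = SSE/(n − 2) = 19780/122 = 162.131.
SE(b₁) = √(MSE/Sₓₓ) = √(162.131/208.9) = 0.880976.
df = n − 2 = 122.
t* = t_{0.05, 122} = 1.657439.
Margin = t* × SE = 1.657439 × 0.880976 = 1.460164.
CI: -0.934 ± 1.460164 → (-2.3942, 0.5262).
With 90% confidence, each one-unit increase in class size is associated with a change of between -2.3942 and 0.5262 points in test score.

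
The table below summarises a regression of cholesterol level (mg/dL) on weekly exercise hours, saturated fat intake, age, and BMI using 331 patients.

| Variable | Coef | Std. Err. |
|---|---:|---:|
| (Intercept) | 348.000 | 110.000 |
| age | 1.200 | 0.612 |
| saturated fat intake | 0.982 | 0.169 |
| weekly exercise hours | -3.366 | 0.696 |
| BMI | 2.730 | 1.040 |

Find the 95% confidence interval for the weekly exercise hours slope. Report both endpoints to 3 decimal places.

Read off: b = -3.366, SE = 0.696 for weekly exercise hours.
df = n − k − 1 = 331 − 4 − 1 = 326.
t* = t_{0.025, 326} = 1.967268.
Margin = t* × SE = 1.967268 × 0.696 = 1.36922.
CI: -3.366 ± 1.36922 → (-4.735, -1.997).

(-4.735, -1.997)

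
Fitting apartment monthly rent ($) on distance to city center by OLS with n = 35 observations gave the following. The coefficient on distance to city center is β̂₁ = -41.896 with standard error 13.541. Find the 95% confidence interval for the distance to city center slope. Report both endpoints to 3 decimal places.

df = n − 2 = 35 − 2 = 33.
t* = t_{0.025, 33} = 2.034515.
Margin = t* × SE = 2.034515 × 13.541 = 27.54937.
CI: -41.896 ± 27.54937 → (-69.445, -14.347).
With 95% confidence, each one-unit increase in distance to city center is associated with a change of between -69.445 and -14.347 $ in apartment monthly rent.

(-69.445, -14.347)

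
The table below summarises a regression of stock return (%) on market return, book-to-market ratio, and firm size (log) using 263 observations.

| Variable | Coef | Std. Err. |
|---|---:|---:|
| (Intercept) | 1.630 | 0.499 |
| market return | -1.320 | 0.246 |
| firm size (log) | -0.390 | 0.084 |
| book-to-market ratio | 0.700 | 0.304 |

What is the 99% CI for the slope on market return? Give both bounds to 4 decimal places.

(-1.9584, -0.6816)

Read off: b = -1.320, SE = 0.246 for market return.
df = n − k − 1 = 263 − 3 − 1 = 259.
t* = t_{0.005, 259} = 2.594945.
Margin = t* × SE = 2.594945 × 0.246 = 0.638356.
CI: -1.320 ± 0.638356 → (-1.9584, -0.6816).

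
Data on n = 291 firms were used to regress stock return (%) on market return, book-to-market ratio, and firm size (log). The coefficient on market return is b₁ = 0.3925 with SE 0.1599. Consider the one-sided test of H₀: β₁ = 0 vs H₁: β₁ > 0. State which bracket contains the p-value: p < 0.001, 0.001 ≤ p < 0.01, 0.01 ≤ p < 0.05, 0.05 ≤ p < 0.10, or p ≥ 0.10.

0.001 ≤ p < 0.01

t = 0.3925 / 0.1599 = 2.455.
df = n − k − 1 = 291 − 3 − 1 = 287.
One-sided p = P(T_{287} > t) ≈ 0.0073.
So 0.001 ≤ p < 0.01.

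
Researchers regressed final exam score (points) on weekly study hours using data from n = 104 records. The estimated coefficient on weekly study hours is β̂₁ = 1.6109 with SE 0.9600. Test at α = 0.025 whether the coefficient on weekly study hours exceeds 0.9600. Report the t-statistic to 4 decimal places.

t = 0.6780

H₀: β₁ = 0.9600 vs H₁: β₁ > 0.9600.
t = (β̂₁ − β₁⁰)/SE = (1.6109 − 0.9600) / 0.9600 = 0.6780.
df = n − 2 = 104 − 2 = 102.
One-sided p ≈ 0.2496, which is ≥ 0.025, so fail to reject H₀.
The data do not give significant evidence that the true slope on weekly study hours exceeds 0.9600 points per unit.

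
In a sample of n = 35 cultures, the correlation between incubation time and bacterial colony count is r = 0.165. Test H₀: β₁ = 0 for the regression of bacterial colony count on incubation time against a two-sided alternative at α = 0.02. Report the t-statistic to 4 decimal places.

t = 0.9610

t = r·√(n − 2)/√(1 − r²) = 0.165·√33/√0.972775 = 0.9610.
df = n − 2 = 33.
Two-sided p ≈ 0.3435, which is ≥ 0.02, so fail to reject H₀.
The data do not give significant evidence of a linear association between incubation time and bacterial colony count.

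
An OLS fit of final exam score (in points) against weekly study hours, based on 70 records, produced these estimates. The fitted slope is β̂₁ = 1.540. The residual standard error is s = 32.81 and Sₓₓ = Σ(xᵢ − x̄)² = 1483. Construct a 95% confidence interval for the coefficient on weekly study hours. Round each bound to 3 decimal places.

SE(β̂₁) = s/√Sₓₓ = 32.81/√1483 = 0.851992.
df = n − 2 = 68.
t* = t_{0.025, 68} = 1.995469.
Margin = t* × SE = 1.995469 × 0.851992 = 1.70012.
CI: 1.540 ± 1.70012 → (-0.160, 3.240).
With 95% confidence, each one-unit increase in weekly study hours is associated with a change of between -0.160 and 3.240 points in final exam score.

(-0.160, 3.240)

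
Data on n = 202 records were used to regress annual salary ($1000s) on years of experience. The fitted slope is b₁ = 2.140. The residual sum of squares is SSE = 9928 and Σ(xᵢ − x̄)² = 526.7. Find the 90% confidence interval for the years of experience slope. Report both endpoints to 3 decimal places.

(1.633, 2.647)

MSE = SSE/(n − 2) = 9928/200 = 49.64.
SE(b₁) = √(MSE/Sₓₓ) = √(49.64/526.7) = 0.306997.
df = n − 2 = 200.
t* = t_{0.05, 200} = 1.652508.
Margin = t* × SE = 1.652508 × 0.306997 = 0.50732.
CI: 2.140 ± 0.50732 → (1.633, 2.647).
With 90% confidence, each one-unit increase in years of experience is associated with a change of between 1.633 and 2.647 $1000s in annual salary.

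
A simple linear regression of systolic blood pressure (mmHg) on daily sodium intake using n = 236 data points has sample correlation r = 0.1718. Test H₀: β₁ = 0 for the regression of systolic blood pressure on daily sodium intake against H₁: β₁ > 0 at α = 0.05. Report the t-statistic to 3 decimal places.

t = r·√(n − 2)/√(1 − r²) = 0.1718·√234/√0.970485 = 2.668.
df = n − 2 = 234.
One-sided p ≈ 0.0041, which is < 0.05, so reject H₀.
There is evidence of a linear association between daily sodium intake and systolic blood pressure.

t = 2.668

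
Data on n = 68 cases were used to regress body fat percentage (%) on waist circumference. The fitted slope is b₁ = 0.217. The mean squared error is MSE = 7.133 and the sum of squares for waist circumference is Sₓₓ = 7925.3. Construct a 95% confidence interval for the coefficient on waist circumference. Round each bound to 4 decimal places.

(0.1571, 0.2769)

SE(b₁) = √(MSE/Sₓₓ) = √(7.133/7925.3) = 0.0300005.
df = n − 2 = 66.
t* = t_{0.025, 66} = 1.996564.
Margin = t* × SE = 1.996564 × 0.0300005 = 0.059898.
CI: 0.217 ± 0.059898 → (0.1571, 0.2769).
With 95% confidence, each one-unit increase in waist circumference is associated with a change of between 0.1571 and 0.2769 % in body fat percentage.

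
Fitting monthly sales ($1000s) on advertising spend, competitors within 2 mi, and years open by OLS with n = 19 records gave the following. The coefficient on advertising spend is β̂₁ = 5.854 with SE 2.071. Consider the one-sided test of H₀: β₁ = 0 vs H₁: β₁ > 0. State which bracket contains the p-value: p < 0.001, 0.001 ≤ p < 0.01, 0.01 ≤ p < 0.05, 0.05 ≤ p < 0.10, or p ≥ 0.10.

t = 5.854 / 2.071 = 2.827.
df = n − k − 1 = 19 − 3 − 1 = 15.
One-sided p = P(T_{15} > t) ≈ 0.0064.
So 0.001 ≤ p < 0.01.

0.001 ≤ p < 0.01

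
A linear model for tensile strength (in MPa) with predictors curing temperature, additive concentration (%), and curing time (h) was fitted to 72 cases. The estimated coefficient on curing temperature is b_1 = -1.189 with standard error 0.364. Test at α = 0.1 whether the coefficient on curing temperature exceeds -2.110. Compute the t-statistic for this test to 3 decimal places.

t = 2.530

H₀: β₁ = -2.110 vs H₁: β₁ > -2.110.
t = (b_1 − β₁⁰)/SE = (-1.189 − (-2.110)) / 0.364 = 2.530.
df = n − k − 1 = 72 − 3 − 1 = 68.
One-sided p ≈ 0.0069, which is < 0.1, so reject H₀.
There is evidence that the true slope on curing temperature exceeds -2.110 MPa per unit, holding the other predictors fixed.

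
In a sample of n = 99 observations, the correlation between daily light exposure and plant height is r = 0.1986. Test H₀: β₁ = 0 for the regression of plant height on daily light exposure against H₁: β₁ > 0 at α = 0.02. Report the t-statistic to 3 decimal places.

t = 1.996

t = r·√(n − 2)/√(1 − r²) = 0.1986·√97/√0.960558 = 1.996.
df = n − 2 = 97.
One-sided p ≈ 0.0244, which is ≥ 0.02, so fail to reject H₀.
The data do not give significant evidence of a linear association between daily light exposure and plant height.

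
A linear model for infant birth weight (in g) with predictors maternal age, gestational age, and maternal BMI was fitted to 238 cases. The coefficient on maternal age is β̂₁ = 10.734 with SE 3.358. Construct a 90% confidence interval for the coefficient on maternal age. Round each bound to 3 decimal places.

(5.189, 16.279)

df = n − k − 1 = 238 − 3 − 1 = 234.
t* = t_{0.05, 234} = 1.651391.
Margin = t* × SE = 1.651391 × 3.358 = 5.54537.
CI: 10.734 ± 5.54537 → (5.189, 16.279).
With 90% confidence, each one-unit increase in maternal age is associated with a change of between 5.189 and 16.279 g in infant birth weight, holding the other predictors fixed.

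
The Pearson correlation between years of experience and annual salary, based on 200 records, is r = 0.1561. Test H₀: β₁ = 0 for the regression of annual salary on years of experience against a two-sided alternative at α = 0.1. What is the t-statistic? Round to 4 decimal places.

t = r·√(n − 2)/√(1 − r²) = 0.1561·√198/√0.975633 = 2.2238.
df = n − 2 = 198.
Two-sided p ≈ 0.0273, which is < 0.1, so reject H₀.
There is evidence of a linear association between years of experience and annual salary.

t = 2.2238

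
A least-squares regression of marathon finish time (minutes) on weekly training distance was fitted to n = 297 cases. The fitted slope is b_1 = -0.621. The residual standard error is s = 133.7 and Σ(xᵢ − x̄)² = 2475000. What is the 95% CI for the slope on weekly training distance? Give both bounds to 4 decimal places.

(-0.7883, -0.4537)

SE(b_1) = s/√Sₓₓ = 133.7/√2475000 = 0.0849853.
df = n − 2 = 295.
t* = t_{0.025, 295} = 1.968038.
Margin = t* × SE = 1.968038 × 0.0849853 = 0.167254.
CI: -0.621 ± 0.167254 → (-0.7883, -0.4537).
With 95% confidence, each one-unit increase in weekly training distance is associated with a change of between -0.7883 and -0.4537 minutes in marathon finish time.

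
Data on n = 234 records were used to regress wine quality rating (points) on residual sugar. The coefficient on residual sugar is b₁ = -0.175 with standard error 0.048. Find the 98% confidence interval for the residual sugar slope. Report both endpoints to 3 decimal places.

(-0.287, -0.063)

df = n − 2 = 234 − 2 = 232.
t* = t_{0.01, 232} = 2.342528.
Margin = t* × SE = 2.342528 × 0.048 = 0.11244.
CI: -0.175 ± 0.11244 → (-0.287, -0.063).
With 98% confidence, each one-unit increase in residual sugar is associated with a change of between -0.287 and -0.063 points in wine quality rating.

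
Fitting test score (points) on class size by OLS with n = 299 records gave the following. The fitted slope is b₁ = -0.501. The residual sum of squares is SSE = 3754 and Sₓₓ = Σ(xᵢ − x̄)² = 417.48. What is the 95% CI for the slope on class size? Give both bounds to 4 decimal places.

MSE = SSE/(n − 2) = 3754/297 = 12.6397.
SE(b₁) = √(MSE/Sₓₓ) = √(12.6397/417.48) = 0.174001.
df = n − 2 = 297.
t* = t_{0.025, 297} = 1.967984.
Margin = t* × SE = 1.967984 × 0.174001 = 0.342431.
CI: -0.501 ± 0.342431 → (-0.8434, -0.1586).
With 95% confidence, each one-unit increase in class size is associated with a change of between -0.8434 and -0.1586 points in test score.

(-0.8434, -0.1586)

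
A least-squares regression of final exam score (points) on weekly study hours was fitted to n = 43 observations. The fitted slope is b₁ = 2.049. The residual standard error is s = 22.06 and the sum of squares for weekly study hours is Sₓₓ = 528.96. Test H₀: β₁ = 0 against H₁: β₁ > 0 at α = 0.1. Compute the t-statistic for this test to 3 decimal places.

SE(b₁) = s/√Sₓₓ = 22.06/√528.96 = 0.959167.
t = 2.049 / 0.959167 = 2.136.
df = n − 2 = 41.
One-sided p ≈ 0.0193, which is < 0.1, so reject H₀.
There is evidence that the true slope on weekly study hours is positive.

t = 2.136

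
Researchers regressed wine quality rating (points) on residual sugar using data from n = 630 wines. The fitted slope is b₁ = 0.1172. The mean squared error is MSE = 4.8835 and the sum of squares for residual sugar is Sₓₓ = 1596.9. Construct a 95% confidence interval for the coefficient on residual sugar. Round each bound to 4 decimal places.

(0.0086, 0.2258)

SE(b₁) = √(MSE/Sₓₓ) = √(4.8835/1596.9) = 0.0553002.
df = n − 2 = 628.
t* = t_{0.025, 628} = 1.963749.
Margin = t* × SE = 1.963749 × 0.0553002 = 0.108596.
CI: 0.1172 ± 0.108596 → (0.0086, 0.2258).
With 95% confidence, each one-unit increase in residual sugar is associated with a change of between 0.0086 and 0.2258 points in wine quality rating.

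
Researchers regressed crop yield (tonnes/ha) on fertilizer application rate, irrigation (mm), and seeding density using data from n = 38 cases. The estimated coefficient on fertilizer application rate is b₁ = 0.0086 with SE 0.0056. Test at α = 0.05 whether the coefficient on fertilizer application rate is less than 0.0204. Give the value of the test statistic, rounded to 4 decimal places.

H₀: β₁ = 0.0204 vs H₁: β₁ < 0.0204.
t = (b₁ − β₁⁰)/SE = (0.0086 − 0.0204) / 0.0056 = -2.1071.
df = n − k − 1 = 38 − 3 − 1 = 34.
One-sided p ≈ 0.0213, which is < 0.05, so reject H₀.
There is evidence that the true slope on fertilizer application rate is below 0.0204 tonnes/ha per unit, holding the other predictors fixed.

t = -2.1071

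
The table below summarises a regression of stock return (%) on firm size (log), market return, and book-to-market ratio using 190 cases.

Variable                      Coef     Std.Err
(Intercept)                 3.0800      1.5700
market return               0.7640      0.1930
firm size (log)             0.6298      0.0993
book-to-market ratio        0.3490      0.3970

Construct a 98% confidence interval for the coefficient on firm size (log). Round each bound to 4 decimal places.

(0.3968, 0.8628)

Read off: b = 0.6298, SE = 0.0993 for firm size (log).
df = n − k − 1 = 190 − 3 − 1 = 186.
t* = t_{0.01, 186} = 2.346563.
Margin = t* × SE = 2.346563 × 0.0993 = 0.233014.
CI: 0.6298 ± 0.233014 → (0.3968, 0.8628).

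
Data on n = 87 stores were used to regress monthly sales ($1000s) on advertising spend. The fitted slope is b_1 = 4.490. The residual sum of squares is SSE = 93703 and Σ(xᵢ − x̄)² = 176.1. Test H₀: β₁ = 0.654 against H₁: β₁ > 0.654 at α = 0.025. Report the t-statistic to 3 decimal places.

t = 1.533

MSE = SSE/(n − 2) = 93703/85 = 1102.39.
SE(b_1) = √(MSE/Sₓₓ) = √(1102.39/176.1) = 2.502.
t = (4.490 − 0.654) / 2.502 = 1.533.
df = n − 2 = 85.
One-sided p ≈ 0.0645, which is ≥ 0.025, so fail to reject H₀.
The data do not give significant evidence that the true slope on advertising spend exceeds 0.654 $1000s per unit.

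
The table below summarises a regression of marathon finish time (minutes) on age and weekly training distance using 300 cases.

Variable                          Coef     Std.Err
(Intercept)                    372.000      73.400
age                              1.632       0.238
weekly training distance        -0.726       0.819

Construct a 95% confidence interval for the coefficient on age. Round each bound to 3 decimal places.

(1.164, 2.100)

Read off: b = 1.632, SE = 0.238 for age.
df = n − k − 1 = 300 − 2 − 1 = 297.
t* = t_{0.025, 297} = 1.967984.
Margin = t* × SE = 1.967984 × 0.238 = 0.46838.
CI: 1.632 ± 0.46838 → (1.164, 2.100).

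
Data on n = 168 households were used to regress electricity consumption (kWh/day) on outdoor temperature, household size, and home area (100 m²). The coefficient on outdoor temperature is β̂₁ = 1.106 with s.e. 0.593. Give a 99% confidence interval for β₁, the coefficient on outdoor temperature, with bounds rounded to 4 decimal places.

(-0.4394, 2.6514)

df = n − k − 1 = 168 − 3 − 1 = 164.
t* = t_{0.005, 164} = 2.60614.
Margin = t* × SE = 2.60614 × 0.593 = 1.545441.
CI: 1.106 ± 1.545441 → (-0.4394, 2.6514).
With 99% confidence, each one-unit increase in outdoor temperature is associated with a change of between -0.4394 and 2.6514 kWh/day in electricity consumption, holding the other predictors fixed.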